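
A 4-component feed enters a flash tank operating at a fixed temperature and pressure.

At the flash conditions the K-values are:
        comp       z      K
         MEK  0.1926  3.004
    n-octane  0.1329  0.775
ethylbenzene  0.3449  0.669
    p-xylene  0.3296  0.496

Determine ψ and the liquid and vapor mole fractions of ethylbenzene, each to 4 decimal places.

Rachford–Rice: g(ψ) = Σ zᵢ(Kᵢ−1)/(1+ψ(Kᵢ−1)) = 0.
Feasibility: ΣzᵢKᵢ = 1.0758, Σzᵢ/Kᵢ = 1.4157 — both > 1, two phases present.
Newton iteration, ψ⁰ = 0.5:
  ψ = 0.5000: g = -0.19979, g' = -0.4054 → ψ = 0.0072
  ψ = 0.0072: g = 0.06935, g' = -0.8806 → ψ = 0.0860
  ψ = 0.0860: g = 0.00760, g' = -0.7013 → ψ = 0.0968
  ψ = 0.0968: g = 0.00010, g' = -0.6824 → ψ = 0.0970
Converged at ψ = 0.0970.
Compositions from xᵢ = zᵢ/(1+ψ(Kᵢ−1)), yᵢ = Kᵢxᵢ:
  MEK: x = 0.1613, y = 0.4844
  n-octane: x = 0.1359, y = 0.1053
  ethylbenzene: x = 0.3563, y = 0.2384
  p-xylene: x = 0.3465, y = 0.1719

ψ = 0.0970, x_ethylbenzene = 0.3563, y_ethylbenzene = 0.2384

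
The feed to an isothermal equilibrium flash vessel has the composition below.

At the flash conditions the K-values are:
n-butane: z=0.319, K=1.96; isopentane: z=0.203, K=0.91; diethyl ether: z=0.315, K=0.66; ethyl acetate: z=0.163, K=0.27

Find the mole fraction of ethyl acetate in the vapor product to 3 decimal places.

Newton iteration, V/F⁰ = 0.5:
  V/F = 0.500: g = -0.1286, g' = -0.404 → V/F = 0.182
  V/F = 0.182: g = -0.0092, g' = -0.372 → V/F = 0.157
Converged at V/F = 0.157.
Compositions from xᵢ = zᵢ/(1+V/F(Kᵢ−1)), yᵢ = Kᵢxᵢ:
  n-butane: x = 0.277, y = 0.543
  isopentane: x = 0.206, y = 0.187
  diethyl ether: x = 0.333, y = 0.220
  ethyl acetate: x = 0.184, y = 0.050

y_ethyl acetate = 0.050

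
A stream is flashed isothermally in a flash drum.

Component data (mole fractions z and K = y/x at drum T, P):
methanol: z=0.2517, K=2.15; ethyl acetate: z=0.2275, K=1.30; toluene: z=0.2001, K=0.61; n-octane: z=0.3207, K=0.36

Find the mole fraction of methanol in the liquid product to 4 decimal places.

x_methanol = 0.2136

Rachford–Rice: g(V/F) = Σ zᵢ(Kᵢ−1)/(1+V/F(Kᵢ−1)) = 0.
Check two-phase: ΣzᵢKᵢ = 1.0744 > 1 and Σzᵢ/Kᵢ = 1.5109 > 1, so g(0) = 0.0744 > 0 and g(1) = -0.5109 < 0.
Newton iteration, V/F⁰ = 0.5:
  V/F = 0.5000: g = -0.15565, g' = -0.4807 → V/F = 0.1762
  V/F = 0.1762: g = -0.00963, g' = -0.4506 → V/F = 0.1548
  V/F = 0.1548: g = 0.00004, g' = -0.4549 → V/F = 0.1549
Converged at V/F = 0.1549.
Compositions from xᵢ = zᵢ/(1+V/F(Kᵢ−1)), yᵢ = Kᵢxᵢ:
  methanol: x = 0.2136, y = 0.4593
  ethyl acetate: x = 0.2174, y = 0.2826
  toluene: x = 0.2130, y = 0.1299
  n-octane: x = 0.3560, y = 0.1282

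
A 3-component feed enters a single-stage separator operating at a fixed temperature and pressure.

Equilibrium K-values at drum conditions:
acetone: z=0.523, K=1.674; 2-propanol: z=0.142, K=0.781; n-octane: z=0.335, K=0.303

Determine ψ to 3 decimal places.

ψ = 0.216

Let ψ = V/F and solve Σ zᵢ(Kᵢ−1)/(1+ψ(Kᵢ−1)) = 0.
Check two-phase: ΣzᵢKᵢ = 1.088 > 1 and Σzᵢ/Kᵢ = 1.600 > 1, so g(0) = 0.088 > 0 and g(1) = -0.600 < 0.
Newton–Raphson from ψ = 0.4:
  ψ = 0.400: g = -0.0802, g' = -0.468 → ψ = 0.229
  ψ = 0.229: g = -0.0051, g' = -0.416 → ψ = 0.216
Converged at ψ = 0.216.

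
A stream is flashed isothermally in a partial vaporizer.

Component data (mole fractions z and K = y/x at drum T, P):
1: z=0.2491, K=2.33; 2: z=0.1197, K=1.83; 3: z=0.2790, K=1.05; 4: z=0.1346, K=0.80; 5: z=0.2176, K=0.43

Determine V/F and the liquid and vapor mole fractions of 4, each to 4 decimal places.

V/F = 0.7286, x_4 = 0.1576, y_4 = 0.1260

Material balance + equilibrium reduce to Σ zᵢ(Kᵢ−1)/(1+V/F(Kᵢ−1)) = 0.
Check two-phase: ΣzᵢKᵢ = 1.2937 > 1 and Σzᵢ/Kᵢ = 1.1123 > 1, so g(0) = 0.2937 > 0 and g(1) = -0.1123 < 0.
Newton iteration, V/F⁰ = 0.62:
  V/F = 0.6200: g = 0.03815, g' = -0.3451 → V/F = 0.7306
  V/F = 0.7306: g = -0.00072, g' = -0.3609 → V/F = 0.7286
Converged at V/F = 0.7286.
Compositions from xᵢ = zᵢ/(1+V/F(Kᵢ−1)), yᵢ = Kᵢxᵢ:
  1: x = 0.1265, y = 0.2948
  2: x = 0.0746, y = 0.1365
  3: x = 0.2692, y = 0.2827
  4: x = 0.1576, y = 0.1260
  5: x = 0.3721, y = 0.1600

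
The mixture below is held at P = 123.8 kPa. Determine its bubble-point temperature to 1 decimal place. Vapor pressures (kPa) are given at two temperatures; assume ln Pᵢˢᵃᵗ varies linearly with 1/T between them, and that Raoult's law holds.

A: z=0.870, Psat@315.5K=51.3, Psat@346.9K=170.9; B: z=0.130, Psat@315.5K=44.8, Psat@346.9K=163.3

T = 338.1 K

Bubble-point temperature: ΣzᵢPᵢˢᵃᵗ(T) = P. Interpolate ln Pᵢˢᵃᵗ = aᵢ + bᵢ/T.
  T = 315.5 K: ΣzᵢPᵢˢᵃᵗ = 50.45 kPa
  T = 346.9 K: ΣzᵢPᵢˢᵃᵗ = 169.91 kPa
  T = 331.2 K: ΣzᵢPᵢˢᵃᵗ = 95.28 kPa
  T = 339.0 K: ΣzᵢPᵢˢᵃᵗ = 127.86 kPa
  T = 335.1 K: ΣzᵢPᵢˢᵃᵗ = 110.56 kPa
  T = 337.1 K: ΣzᵢPᵢˢᵃᵗ = 119.17 kPa
Interpolating between 337.1 K and 339.0 K gives T ≈ 338.1 K.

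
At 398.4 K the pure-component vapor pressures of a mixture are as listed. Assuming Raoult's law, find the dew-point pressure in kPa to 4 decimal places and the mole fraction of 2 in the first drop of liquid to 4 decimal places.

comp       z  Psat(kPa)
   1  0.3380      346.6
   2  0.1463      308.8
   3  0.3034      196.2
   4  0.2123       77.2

Pdew = 174.0542 kPa, x_2 = 0.0825

At the dew point ψ → 1, so Σzᵢ/Kᵢ = 1 with Kᵢ = Pᵢˢᵃᵗ/P ⇒ 1/P = Σzᵢ/Pᵢˢᵃᵗ.
1/P = 0.3380/346.6 + 0.1463/308.8 + 0.3034/196.2 + 0.2123/77.2 = 0.0057453 ⇒ P = 174.0542 kPa
xᵢ = zᵢP/Pᵢˢᵃᵗ ⇒ x_2 = 0.1463·174.0542/308.8 = 0.0825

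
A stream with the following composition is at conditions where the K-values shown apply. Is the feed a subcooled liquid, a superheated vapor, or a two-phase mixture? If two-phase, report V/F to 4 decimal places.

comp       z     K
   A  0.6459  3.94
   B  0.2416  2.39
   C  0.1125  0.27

superheated vapor

ΣzᵢKᵢ = 3.1526; Σzᵢ/Kᵢ = 0.6817.
Since Σzᵢ/Kᵢ < 1 the mixture is above its dew point — single vapor phase.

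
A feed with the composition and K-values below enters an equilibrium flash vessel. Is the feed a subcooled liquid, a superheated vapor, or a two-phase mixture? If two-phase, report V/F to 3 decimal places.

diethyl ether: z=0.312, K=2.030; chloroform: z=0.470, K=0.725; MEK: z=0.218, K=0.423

ΣzᵢKᵢ = 1.066; Σzᵢ/Kᵢ = 1.317.
Both exceed 1, so a two-phase solution exists.
Material balance + equilibrium reduce to Σ zᵢ(Kᵢ−1)/(1+ψ(Kᵢ−1)) = 0.
Newton iteration, ψ⁰ = 0.46:
  ψ = 0.460: g = -0.1012, g' = -0.333 → ψ = 0.157
  ψ = 0.157: g = 0.0034, g' = -0.372 → ψ = 0.166
Converged at ψ = 0.166.

two-phase, V/F = 0.166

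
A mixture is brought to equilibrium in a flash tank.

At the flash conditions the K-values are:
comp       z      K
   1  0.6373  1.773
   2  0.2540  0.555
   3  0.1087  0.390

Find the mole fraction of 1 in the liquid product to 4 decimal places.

x_1 = 0.3941

Newton iteration, β⁰ = 0.3:
  β = 0.3000: g = 0.18829, g' = -0.3785 → β = 0.7975
  β = 0.7975: g = 0.00045, g' = -0.4200 → β = 0.7985
Converged at β = 0.7985.
Compositions from xᵢ = zᵢ/(1+β(Kᵢ−1)), yᵢ = Kᵢxᵢ:
  1: x = 0.3941, y = 0.6987
  2: x = 0.3940, y = 0.2187
  3: x = 0.2119, y = 0.0827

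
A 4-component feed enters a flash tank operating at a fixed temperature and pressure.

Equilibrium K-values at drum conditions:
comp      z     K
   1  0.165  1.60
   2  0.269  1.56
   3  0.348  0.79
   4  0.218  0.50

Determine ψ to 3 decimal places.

ψ = 0.334

Material balance + equilibrium reduce to Σ zᵢ(Kᵢ−1)/(1+ψ(Kᵢ−1)) = 0.
g(0) = ΣzᵢKᵢ − 1 = 0.068 and g(1) = 1 − Σzᵢ/Kᵢ = -0.152, so a root lies in (0, 1).
Newton iteration, ψ⁰ = 0.5:
  ψ = 0.500: g = -0.0331, g' = -0.203 → ψ = 0.336
  ψ = 0.336: g = -0.0006, g' = -0.197 → ψ = 0.334
Converged at ψ = 0.334.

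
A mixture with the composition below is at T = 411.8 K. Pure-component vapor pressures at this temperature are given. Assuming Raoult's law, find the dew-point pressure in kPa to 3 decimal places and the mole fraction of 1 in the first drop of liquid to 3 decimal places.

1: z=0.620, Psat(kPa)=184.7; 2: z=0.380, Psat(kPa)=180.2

Pdew = 182.964 kPa, x_1 = 0.614

At the dew point ψ → 1, so Σzᵢ/Kᵢ = 1 with Kᵢ = Pᵢˢᵃᵗ/P ⇒ 1/P = Σzᵢ/Pᵢˢᵃᵗ.
1/P = 0.620/184.7 + 0.380/180.2 = 0.005466 ⇒ P = 182.964 kPa
xᵢ = zᵢP/Pᵢˢᵃᵗ ⇒ x_1 = 0.620·182.964/184.7 = 0.614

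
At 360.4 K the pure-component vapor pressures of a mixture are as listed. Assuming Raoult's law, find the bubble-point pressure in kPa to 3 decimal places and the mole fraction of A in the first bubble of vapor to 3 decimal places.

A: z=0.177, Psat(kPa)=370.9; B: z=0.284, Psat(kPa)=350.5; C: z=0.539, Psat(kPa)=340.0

At the bubble point ψ → 0, so ΣzᵢKᵢ = 1 with Kᵢ = Pᵢˢᵃᵗ/P ⇒ P = ΣzᵢPᵢˢᵃᵗ.
P = 0.177·370.9 + 0.284·350.5 + 0.539·340.0 = 348.451 kPa
yᵢ = zᵢPᵢˢᵃᵗ/P ⇒ y_A = 0.177·370.9/348.451 = 0.188

Pbub = 348.451 kPa, y_A = 0.188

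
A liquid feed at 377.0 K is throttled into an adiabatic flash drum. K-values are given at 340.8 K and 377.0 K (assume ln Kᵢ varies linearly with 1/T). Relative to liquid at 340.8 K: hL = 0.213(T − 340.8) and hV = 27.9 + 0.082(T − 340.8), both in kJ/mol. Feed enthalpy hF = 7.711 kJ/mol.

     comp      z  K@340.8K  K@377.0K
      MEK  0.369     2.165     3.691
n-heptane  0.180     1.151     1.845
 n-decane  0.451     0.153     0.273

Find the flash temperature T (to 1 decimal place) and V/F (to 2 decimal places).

Adiabatic flash: solve Rachford–Rice at each trial T, then check hF = ψ·hV(T) + (1−ψ)·hL(T).
  T = 340.8 K: K = (2.165, 1.151, 0.153), RR gives ψ = 0.093, H_out = 2.595 kJ/mol
  T = 377.0 K: K = (3.691, 1.845, 0.273), RR gives ψ = 0.513, H_out = 19.598 kJ/mol
  T = 358.9 K: K = (2.865, 1.475, 0.207), RR gives ψ = 0.345, H_out = 12.667 kJ/mol
  T = 349.9 K: K = (2.502, 1.308, 0.179), RR gives ψ = 0.238, H_out = 8.284 kJ/mol
  T = 345.4 K: K = (2.331, 1.229, 0.166), RR gives ψ = 0.172, H_out = 5.678 kJ/mol
  T = 347.6 K: K = (2.414, 1.267, 0.172), RR gives ψ = 0.205, H_out = 6.995 kJ/mol
Linear interpolation between T = 347.6 (H_out = 6.995) and T = 349.9 (H_out = 8.284) on hF = 7.711 gives T ≈ 348.9 K, at which ψ = 0.22.

T = 348.9 K, V/F = 0.22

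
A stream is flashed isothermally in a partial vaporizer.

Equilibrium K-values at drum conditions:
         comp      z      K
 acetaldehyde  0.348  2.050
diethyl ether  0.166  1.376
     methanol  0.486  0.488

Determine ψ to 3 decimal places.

Newton–Raphson from ψ = 0.5:
  ψ = 0.500: g = -0.0423, g' = -0.412 → ψ = 0.397
Converged at ψ = 0.397.

ψ = 0.397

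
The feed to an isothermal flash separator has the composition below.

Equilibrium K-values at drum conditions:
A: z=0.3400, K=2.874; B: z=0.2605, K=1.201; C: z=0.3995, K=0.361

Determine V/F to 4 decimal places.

Newton iteration, V/F⁰ = 0.45:
  V/F = 0.4500: g = 0.03537, g' = -0.6816 → V/F = 0.5019
  V/F = 0.5019: g = 0.00010, g' = -0.6793 → V/F = 0.5020
Converged at V/F = 0.5020.

V/F = 0.5020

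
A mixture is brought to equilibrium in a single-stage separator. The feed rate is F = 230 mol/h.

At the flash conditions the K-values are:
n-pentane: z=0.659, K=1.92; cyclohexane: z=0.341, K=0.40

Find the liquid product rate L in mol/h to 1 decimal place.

L = 62.6 mol/h

Rachford–Rice: g(β) = Σ zᵢ(Kᵢ−1)/(1+β(Kᵢ−1)) = 0.
Feasibility: ΣzᵢKᵢ = 1.402, Σzᵢ/Kᵢ = 1.196 — both > 1, two phases present.
Binary case is linear: z₁(K₁−1)(1+β(K₂−1)) + z₂(K₂−1)(1+β(K₁−1)) = 0
⇒ β = [z₁(K₁−1)+z₂(K₂−1)] / [−(K₁−1)(K₂−1)] = 0.4017/0.5520 = 0.728
Then V = β·F = 0.7277·230 = 167.4 mol/h and L = F − V = 62.6 mol/h.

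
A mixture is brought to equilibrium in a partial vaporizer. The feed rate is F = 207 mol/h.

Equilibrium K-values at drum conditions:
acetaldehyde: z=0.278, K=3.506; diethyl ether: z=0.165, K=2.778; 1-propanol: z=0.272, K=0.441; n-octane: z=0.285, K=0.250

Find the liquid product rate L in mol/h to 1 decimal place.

L = 120.7 mol/h

Let ψ = V/F and solve Σ zᵢ(Kᵢ−1)/(1+ψ(Kᵢ−1)) = 0.
g(0) = ΣzᵢKᵢ − 1 = 0.624 and g(1) = 1 − Σzᵢ/Kᵢ = -0.895, so a root lies in (0, 1).
Newton iteration, ψ⁰ = 0.5:
  ψ = 0.500: g = -0.0885, g' = -1.064 → ψ = 0.417
Converged at ψ = 0.417.
Then V = ψ·F = 0.4169·207 = 86.3 mol/h and L = F − V = 120.7 mol/h.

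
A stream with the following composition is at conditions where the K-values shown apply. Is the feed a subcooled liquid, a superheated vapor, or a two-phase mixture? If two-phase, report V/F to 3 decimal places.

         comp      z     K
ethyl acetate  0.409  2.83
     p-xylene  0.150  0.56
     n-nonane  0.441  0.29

two-phase, V/F = 0.310

ΣzᵢKᵢ = 1.369; Σzᵢ/Kᵢ = 1.933.
Both exceed 1, so a two-phase solution exists.
Rachford–Rice: g(ψ) = Σ zᵢ(Kᵢ−1)/(1+ψ(Kᵢ−1)) = 0.
Newton–Raphson from ψ = 0.7:
  ψ = 0.700: g = -0.3897, g' = -1.203 → ψ = 0.376
  ψ = 0.376: g = -0.0628, g' = -0.936 → ψ = 0.309
  ψ = 0.309: g = 0.0007, g' = -0.963 → ψ = 0.310
Converged at ψ = 0.310.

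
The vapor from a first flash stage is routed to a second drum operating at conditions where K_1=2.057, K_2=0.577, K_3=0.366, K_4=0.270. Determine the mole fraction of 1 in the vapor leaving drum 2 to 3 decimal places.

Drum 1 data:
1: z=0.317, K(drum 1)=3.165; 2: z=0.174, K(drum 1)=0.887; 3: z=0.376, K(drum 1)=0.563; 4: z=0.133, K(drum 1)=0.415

Drum 1:
Newton–Raphson from ψ₁ = 0.5:
  ψ₁ = 0.500: g = -0.0115, g' = -0.554 → ψ₁ = 0.479
Converged at ψ₁ = 0.479.
Drum-1 compositions:
  1: x = 0.156, y = 0.492
  2: x = 0.184, y = 0.163
  3: x = 0.476, y = 0.268
  4: x = 0.185, y = 0.077
Drum-2 feed = drum-1 vapor: z₂ = (0.4923, 0.1632, 0.2678, 0.0767).
Drum 2:
Let ψ₂ = V/F and solve Σ zᵢ(Kᵢ−1)/(1+ψ₂(Kᵢ−1)) = 0.
Feasibility: ΣzᵢKᵢ = 1.226, Σzᵢ/Kᵢ = 1.538 — both > 1, two phases present.
Newton iteration, ψ₂⁰ = 0.5:
  ψ₂ = 0.500: g = -0.0838, g' = -0.615 → ψ₂ = 0.364
  ψ₂ = 0.364: g = -0.0025, g' = -0.585 → ψ₂ = 0.359
Converged at ψ₂ = 0.359.
  1: x = 0.357, y = 0.734
  2: x = 0.192, y = 0.111
  3: x = 0.347, y = 0.127
  4: x = 0.104, y = 0.028

y_1 (drum 2) = 0.734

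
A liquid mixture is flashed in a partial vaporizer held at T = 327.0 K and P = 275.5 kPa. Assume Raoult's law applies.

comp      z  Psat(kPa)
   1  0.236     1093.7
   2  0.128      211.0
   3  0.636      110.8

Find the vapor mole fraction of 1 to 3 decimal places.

Raoult's law: Kᵢ = Pᵢˢᵃᵗ/P = Pᵢˢᵃᵗ/275.5.
  K_1 = 1093.7/275.5 = 3.96987, K_2 = 211.0/275.5 = 0.76588, K_3 = 110.8/275.5 = 0.40218
Material balance + equilibrium reduce to Σ zᵢ(Kᵢ−1)/(1+ψ(Kᵢ−1)) = 0.
Feasibility: ΣzᵢKᵢ = 1.291, Σzᵢ/Kᵢ = 1.808 — both > 1, two phases present.
Iterate (Newton) starting at ψ = 0.5:
  ψ = 0.500: g = -0.2942, g' = -0.809 → ψ = 0.136
  ψ = 0.136: g = 0.0543, g' = -1.332 → ψ = 0.177
  ψ = 0.177: g = 0.0031, g' = -1.187 → ψ = 0.179
Converged at ψ = 0.179.
Compositions from xᵢ = zᵢ/(1+ψ(Kᵢ−1)), yᵢ = Kᵢxᵢ:
  1: x = 0.154, y = 0.611
  2: x = 0.134, y = 0.102
  3: x = 0.712, y = 0.287

y_1 = 0.611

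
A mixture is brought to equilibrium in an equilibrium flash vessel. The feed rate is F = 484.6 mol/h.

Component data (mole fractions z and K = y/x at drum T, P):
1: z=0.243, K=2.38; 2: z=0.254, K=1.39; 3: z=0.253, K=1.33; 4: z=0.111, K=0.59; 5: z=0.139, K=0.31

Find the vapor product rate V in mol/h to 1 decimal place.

Material balance + equilibrium reduce to Σ zᵢ(Kᵢ−1)/(1+V/F(Kᵢ−1)) = 0.
g(0) = ΣzᵢKᵢ − 1 = 0.376 and g(1) = 1 − Σzᵢ/Kᵢ = -0.112, so a root lies in (0, 1).
Newton iteration, V/F⁰ = 0.5:
  V/F = 0.500: g = 0.1493, g' = -0.393 → V/F = 0.880
  V/F = 0.880: g = -0.0254, g' = -0.607 → V/F = 0.838
  V/F = 0.838: g = -0.0012, g' = -0.554 → V/F = 0.836
Converged at V/F = 0.836.
Then V = V/F·F = 0.8359·484.6 = 405.1 mol/h and L = F − V = 79.5 mol/h.

V = 405.1 mol/h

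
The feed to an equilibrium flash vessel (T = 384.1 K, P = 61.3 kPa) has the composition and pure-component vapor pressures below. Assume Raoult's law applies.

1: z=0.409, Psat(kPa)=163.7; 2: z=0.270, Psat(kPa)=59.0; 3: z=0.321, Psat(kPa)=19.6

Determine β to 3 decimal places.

β = 0.545

Raoult's law: Kᵢ = Pᵢˢᵃᵗ/P = Pᵢˢᵃᵗ/61.3.
  K_1 = 163.7/61.3 = 2.67047, K_2 = 59.0/61.3 = 0.96248, K_3 = 19.6/61.3 = 0.31974
Let β = V/F and solve Σ zᵢ(Kᵢ−1)/(1+β(Kᵢ−1)) = 0.
g(0) = ΣzᵢKᵢ − 1 = 0.455 and g(1) = 1 − Σzᵢ/Kᵢ = -0.438, so a root lies in (0, 1).
Iterate (Newton) starting at β = 0.49:
  β = 0.490: g = 0.0378, g' = -0.680 → β = 0.546
  β = 0.546: g = -0.0002, g' = -0.688 → β = 0.545
Converged at β = 0.545.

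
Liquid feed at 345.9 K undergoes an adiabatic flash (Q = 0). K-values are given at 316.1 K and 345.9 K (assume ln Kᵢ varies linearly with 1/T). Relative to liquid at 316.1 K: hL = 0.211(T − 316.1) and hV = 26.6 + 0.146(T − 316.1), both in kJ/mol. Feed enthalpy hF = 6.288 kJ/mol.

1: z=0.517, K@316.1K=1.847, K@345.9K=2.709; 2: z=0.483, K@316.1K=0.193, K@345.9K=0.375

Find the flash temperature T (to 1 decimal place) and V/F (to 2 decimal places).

T = 322.4 K, V/F = 0.19

Adiabatic flash: solve Rachford–Rice at each trial T, then check hF = ψ·hV(T) + (1−ψ)·hL(T).
  T = 316.1 K: K = (1.847, 0.193), RR gives ψ = 0.070, H_out = 1.873 kJ/mol
  T = 345.9 K: K = (2.709, 0.375), RR gives ψ = 0.545, H_out = 19.719 kJ/mol
  T = 331.0 K: K = (2.256, 0.273), RR gives ψ = 0.327, H_out = 11.519 kJ/mol
  T = 323.6 K: K = (2.047, 0.231), RR gives ψ = 0.211, H_out = 7.092 kJ/mol
  T = 319.9 K: K = (1.947, 0.212), RR gives ψ = 0.146, H_out = 4.642 kJ/mol
  T = 321.8 K: K = (1.998, 0.221), RR gives ψ = 0.180, H_out = 5.926 kJ/mol
Linear interpolation between T = 321.8 (H_out = 5.926) and T = 323.6 (H_out = 7.092) on hF = 6.288 gives T ≈ 322.4 K, at which ψ = 0.19.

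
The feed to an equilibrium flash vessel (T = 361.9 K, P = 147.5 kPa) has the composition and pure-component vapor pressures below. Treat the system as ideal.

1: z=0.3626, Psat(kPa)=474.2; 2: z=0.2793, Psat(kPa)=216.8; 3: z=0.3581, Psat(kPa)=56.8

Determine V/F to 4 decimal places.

Raoult's law: Kᵢ = Pᵢˢᵃᵗ/P = Pᵢˢᵃᵗ/147.5.
  K_1 = 474.2/147.5 = 3.214915, K_2 = 216.8/147.5 = 1.469831, K_3 = 56.8/147.5 = 0.385085
Material balance + equilibrium reduce to Σ zᵢ(Kᵢ−1)/(1+V/F(Kᵢ−1)) = 0.
g(0) = ΣzᵢKᵢ − 1 = 0.7142 and g(1) = 1 − Σzᵢ/Kᵢ = -0.2327, so a root lies in (0, 1).
Newton iteration, V/F⁰ = 0.5:
  V/F = 0.5000: g = 0.16939, g' = -0.7233 → V/F = 0.7342
  V/F = 0.7342: g = 0.00194, g' = -0.7420 → V/F = 0.7368
Converged at V/F = 0.7368.

V/F = 0.7368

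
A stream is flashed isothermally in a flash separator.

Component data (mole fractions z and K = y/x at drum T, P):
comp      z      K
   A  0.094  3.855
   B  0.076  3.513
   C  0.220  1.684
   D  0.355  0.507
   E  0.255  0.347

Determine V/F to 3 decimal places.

V/F = 0.255

Rachford–Rice: g(V/F) = Σ zᵢ(Kᵢ−1)/(1+V/F(Kᵢ−1)) = 0.
g(0) = ΣzᵢKᵢ − 1 = 0.268 and g(1) = 1 − Σzᵢ/Kᵢ = -0.612, so a root lies in (0, 1).
Newton–Raphson from V/F = 0.54:
  V/F = 0.540: g = -0.1992, g' = -0.680 → V/F = 0.247
  V/F = 0.247: g = 0.0063, g' = -0.788 → V/F = 0.255
Converged at V/F = 0.255.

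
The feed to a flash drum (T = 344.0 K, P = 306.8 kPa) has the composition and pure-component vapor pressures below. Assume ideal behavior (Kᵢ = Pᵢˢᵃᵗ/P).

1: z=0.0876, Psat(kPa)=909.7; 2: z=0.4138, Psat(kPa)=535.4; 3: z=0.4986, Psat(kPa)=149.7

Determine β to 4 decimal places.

Raoult's law: Kᵢ = Pᵢˢᵃᵗ/P = Pᵢˢᵃᵗ/306.8.
  K_1 = 909.7/306.8 = 2.965124, K_2 = 535.4/306.8 = 1.745111, K_3 = 149.7/306.8 = 0.487940
Rachford–Rice: g(β) = Σ zᵢ(Kᵢ−1)/(1+β(Kᵢ−1)) = 0.
g(0) = ΣzᵢKᵢ − 1 = 0.2252 and g(1) = 1 − Σzᵢ/Kᵢ = -0.2885, so a root lies in (0, 1).
Iterate (Newton) starting at β = 0.33:
  β = 0.3300: g = 0.04467, g' = -0.4618 → β = 0.4267
  β = 0.4267: g = 0.00087, g' = -0.4464 → β = 0.4287
Converged at β = 0.4287.

β = 0.4287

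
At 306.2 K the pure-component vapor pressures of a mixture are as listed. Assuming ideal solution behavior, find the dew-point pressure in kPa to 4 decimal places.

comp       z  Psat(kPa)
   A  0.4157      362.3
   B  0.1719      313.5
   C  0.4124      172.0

Pdew = 244.2962 kPa

At the dew point ψ → 1, so Σzᵢ/Kᵢ = 1 with Kᵢ = Pᵢˢᵃᵗ/P ⇒ 1/P = Σzᵢ/Pᵢˢᵃᵗ.
1/P = 0.4157/362.3 + 0.1719/313.5 + 0.4124/172.0 = 0.0040934 ⇒ P = 244.2962 kPa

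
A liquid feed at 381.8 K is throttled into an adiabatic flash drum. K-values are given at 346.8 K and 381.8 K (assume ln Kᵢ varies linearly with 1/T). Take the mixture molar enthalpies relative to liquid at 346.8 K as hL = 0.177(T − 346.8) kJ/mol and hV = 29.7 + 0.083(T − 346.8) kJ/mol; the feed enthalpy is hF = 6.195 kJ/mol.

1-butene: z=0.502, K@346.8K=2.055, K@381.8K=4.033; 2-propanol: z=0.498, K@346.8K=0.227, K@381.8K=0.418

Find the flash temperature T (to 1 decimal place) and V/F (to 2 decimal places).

T = 347.9 K, V/F = 0.20

Adiabatic flash: solve Rachford–Rice at each trial T, then check hF = ψ·hV(T) + (1−ψ)·hL(T).
  T = 346.8 K: K = (2.055, 0.227), RR gives ψ = 0.177, H_out = 5.268 kJ/mol
  T = 381.8 K: K = (4.033, 0.418), RR gives ψ = 0.698, H_out = 24.638 kJ/mol
  T = 364.3 K: K = (2.926, 0.313), RR gives ψ = 0.472, H_out = 16.331 kJ/mol
  T = 355.6 K: K = (2.465, 0.268), RR gives ψ = 0.346, H_out = 11.536 kJ/mol
  T = 351.2 K: K = (2.253, 0.247), RR gives ψ = 0.269, H_out = 8.660 kJ/mol
  T = 349.0 K: K = (2.153, 0.237), RR gives ψ = 0.226, H_out = 7.043 kJ/mol
Linear interpolation between T = 346.8 (H_out = 5.268) and T = 349.0 (H_out = 7.043) on hF = 6.195 gives T ≈ 347.9 K, at which ψ = 0.20.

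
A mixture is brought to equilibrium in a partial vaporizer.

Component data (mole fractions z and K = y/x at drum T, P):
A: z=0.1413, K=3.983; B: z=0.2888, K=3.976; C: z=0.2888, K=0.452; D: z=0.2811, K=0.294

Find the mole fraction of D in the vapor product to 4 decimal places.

y_D = 0.1265

Rachford–Rice: g(β) = Σ zᵢ(Kᵢ−1)/(1+β(Kᵢ−1)) = 0.
Feasibility: ΣzᵢKᵢ = 1.9242, Σzᵢ/Kᵢ = 1.7032 — both > 1, two phases present.
Iterate (Newton) starting at β = 0.5:
  β = 0.5000: g = -0.01011, g' = -1.1150 → β = 0.4909
  β = 0.4909: g = 0.00002, g' = -1.1198 → β = 0.4910
Converged at β = 0.4910.
Compositions from xᵢ = zᵢ/(1+β(Kᵢ−1)), yᵢ = Kᵢxᵢ:
  A: x = 0.0573, y = 0.2284
  B: x = 0.1173, y = 0.4666
  C: x = 0.3951, y = 0.1786
  D: x = 0.4302, y = 0.1265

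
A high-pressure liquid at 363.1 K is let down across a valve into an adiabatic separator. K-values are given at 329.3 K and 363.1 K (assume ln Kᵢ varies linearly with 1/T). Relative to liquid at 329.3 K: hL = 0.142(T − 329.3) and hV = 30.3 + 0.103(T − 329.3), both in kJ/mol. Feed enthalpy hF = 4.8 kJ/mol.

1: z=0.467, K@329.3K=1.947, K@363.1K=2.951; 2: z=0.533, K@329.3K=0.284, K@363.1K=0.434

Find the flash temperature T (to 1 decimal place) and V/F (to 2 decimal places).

Adiabatic flash: solve Rachford–Rice at each trial T, then check hF = ψ·hV(T) + (1−ψ)·hL(T).
  T = 329.3 K: K = (1.947, 0.284), RR gives ψ = 0.089, H_out = 2.709 kJ/mol
  T = 363.1 K: K = (2.951, 0.434), RR gives ψ = 0.552, H_out = 20.795 kJ/mol
  T = 346.2 K: K = (2.421, 0.355), RR gives ψ = 0.349, H_out = 12.737 kJ/mol
  T = 337.8 K: K = (2.179, 0.318), RR gives ψ = 0.233, H_out = 8.191 kJ/mol
  T = 333.6 K: K = (2.062, 0.301), RR gives ψ = 0.167, H_out = 5.630 kJ/mol
  T = 331.5 K: K = (2.006, 0.293), RR gives ψ = 0.130, H_out = 4.247 kJ/mol
Linear interpolation between T = 331.5 (H_out = 4.247) and T = 333.6 (H_out = 5.630) on hF = 4.8 gives T ≈ 332.3 K, at which ψ = 0.14.

T = 332.3 K, V/F = 0.14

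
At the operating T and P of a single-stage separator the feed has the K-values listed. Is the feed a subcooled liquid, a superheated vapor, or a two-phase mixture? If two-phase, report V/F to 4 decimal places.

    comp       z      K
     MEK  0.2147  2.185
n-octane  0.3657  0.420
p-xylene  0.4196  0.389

ΣzᵢKᵢ = 0.7859; Σzᵢ/Kᵢ = 2.0476.
Since ΣzᵢKᵢ < 1 the mixture is below its bubble point — single liquid phase.

subcooled liquid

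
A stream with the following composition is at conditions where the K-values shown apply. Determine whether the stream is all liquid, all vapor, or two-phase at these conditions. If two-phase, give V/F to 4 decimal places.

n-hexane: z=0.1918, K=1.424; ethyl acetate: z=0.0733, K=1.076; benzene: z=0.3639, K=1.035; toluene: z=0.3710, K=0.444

ΣzᵢKᵢ = 0.8934; Σzᵢ/Kᵢ = 1.3900.
Since ΣzᵢKᵢ < 1 the mixture is below its bubble point — single liquid phase.

all liquid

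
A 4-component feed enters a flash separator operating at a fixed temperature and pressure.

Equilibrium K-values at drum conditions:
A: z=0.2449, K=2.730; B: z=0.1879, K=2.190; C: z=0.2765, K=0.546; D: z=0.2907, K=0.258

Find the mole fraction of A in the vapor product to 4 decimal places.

Rachford–Rice: g(ψ) = Σ zᵢ(Kᵢ−1)/(1+ψ(Kᵢ−1)) = 0.
Check two-phase: ΣzᵢKᵢ = 1.3060 > 1 and Σzᵢ/Kᵢ = 1.8087 > 1, so g(0) = 0.3060 > 0 and g(1) = -0.8087 < 0.
Newton–Raphson from ψ = 0.66:
  ψ = 0.6600: g = -0.27889, g' = -0.9741 → ψ = 0.3737
  ψ = 0.3737: g = -0.03754, g' = -0.7869 → ψ = 0.3260
  ψ = 0.3260: g = 0.00015, g' = -0.7948 → ψ = 0.3262
Converged at ψ = 0.3262.
Compositions from xᵢ = zᵢ/(1+ψ(Kᵢ−1)), yᵢ = Kᵢxᵢ:
  A: x = 0.1566, y = 0.4274
  B: x = 0.1354, y = 0.2964
  C: x = 0.3246, y = 0.1772
  D: x = 0.3835, y = 0.0989

y_A = 0.4274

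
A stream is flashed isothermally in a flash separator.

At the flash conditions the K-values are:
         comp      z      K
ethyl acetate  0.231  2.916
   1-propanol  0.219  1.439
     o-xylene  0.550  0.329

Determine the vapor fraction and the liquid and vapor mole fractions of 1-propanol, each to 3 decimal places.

Newton iteration, ψ⁰ = 0.5:
  ψ = 0.500: g = -0.2505, g' = -0.810 → ψ = 0.191
  ψ = 0.191: g = -0.0105, g' = -0.816 → ψ = 0.178
Converged at ψ = 0.178.
Compositions from xᵢ = zᵢ/(1+ψ(Kᵢ−1)), yᵢ = Kᵢxᵢ:
  ethyl acetate: x = 0.172, y = 0.502
  1-propanol: x = 0.203, y = 0.292
  o-xylene: x = 0.625, y = 0.206

ψ = 0.178, x_1-propanol = 0.203, y_1-propanol = 0.292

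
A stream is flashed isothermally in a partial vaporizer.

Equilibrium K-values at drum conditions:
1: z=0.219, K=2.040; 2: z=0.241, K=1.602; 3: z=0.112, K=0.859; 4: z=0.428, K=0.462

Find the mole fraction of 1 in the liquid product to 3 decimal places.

Material balance + equilibrium reduce to Σ zᵢ(Kᵢ−1)/(1+V/F(Kᵢ−1)) = 0.
g(0) = ΣzᵢKᵢ − 1 = 0.127 and g(1) = 1 − Σzᵢ/Kᵢ = -0.315, so a root lies in (0, 1).
Iterate (Newton) starting at V/F = 0.5:
  V/F = 0.500: g = -0.0706, g' = -0.389 → V/F = 0.318
  V/F = 0.318: g = -0.0015, g' = -0.378 → V/F = 0.314
Converged at V/F = 0.314.
Compositions from xᵢ = zᵢ/(1+V/F(Kᵢ−1)), yᵢ = Kᵢxᵢ:
  1: x = 0.165, y = 0.337
  2: x = 0.203, y = 0.325
  3: x = 0.117, y = 0.101
  4: x = 0.515, y = 0.238

x_1 = 0.165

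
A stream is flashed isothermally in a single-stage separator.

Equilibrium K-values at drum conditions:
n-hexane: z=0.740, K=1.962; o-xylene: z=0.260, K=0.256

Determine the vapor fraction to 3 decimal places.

Material balance + equilibrium reduce to Σ zᵢ(Kᵢ−1)/(1+ψ(Kᵢ−1)) = 0.
Feasibility: ΣzᵢKᵢ = 1.518, Σzᵢ/Kᵢ = 1.393 — both > 1, two phases present.
Binary case is linear: z₁(K₁−1)(1+ψ(K₂−1)) + z₂(K₂−1)(1+ψ(K₁−1)) = 0
⇒ ψ = [z₁(K₁−1)+z₂(K₂−1)] / [−(K₁−1)(K₂−1)] = 0.5184/0.7157 = 0.724

ψ = 0.724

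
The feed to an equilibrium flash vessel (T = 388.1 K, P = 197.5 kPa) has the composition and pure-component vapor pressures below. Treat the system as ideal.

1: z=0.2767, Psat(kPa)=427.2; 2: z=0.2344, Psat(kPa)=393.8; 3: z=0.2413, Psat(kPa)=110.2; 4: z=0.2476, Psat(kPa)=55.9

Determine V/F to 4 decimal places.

Raoult's law: Kᵢ = Pᵢˢᵃᵗ/P = Pᵢˢᵃᵗ/197.5.
  K_1 = 427.2/197.5 = 2.163038, K_2 = 393.8/197.5 = 1.993924, K_3 = 110.2/197.5 = 0.557975, K_4 = 55.9/197.5 = 0.283038
Iterate (Newton) starting at V/F = 0.5:
  V/F = 0.5000: g = -0.05452, g' = -0.6399 → V/F = 0.4148
  V/F = 0.4148: g = -0.00122, g' = -0.6149 → V/F = 0.4128
Converged at V/F = 0.4128.

V/F = 0.4128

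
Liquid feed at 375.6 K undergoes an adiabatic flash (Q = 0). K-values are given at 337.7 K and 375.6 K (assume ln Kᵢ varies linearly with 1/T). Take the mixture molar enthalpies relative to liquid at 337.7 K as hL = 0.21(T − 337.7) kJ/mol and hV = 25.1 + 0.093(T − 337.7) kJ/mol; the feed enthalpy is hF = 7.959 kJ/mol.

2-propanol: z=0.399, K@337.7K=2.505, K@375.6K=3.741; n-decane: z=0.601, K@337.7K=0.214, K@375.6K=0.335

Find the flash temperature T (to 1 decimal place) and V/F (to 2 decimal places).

Adiabatic flash: solve Rachford–Rice at each trial T, then check hF = ψ·hV(T) + (1−ψ)·hL(T).
  T = 337.7 K: K = (2.505, 0.214), RR gives ψ = 0.108, H_out = 2.718 kJ/mol
  T = 375.6 K: K = (3.741, 0.335), RR gives ψ = 0.381, H_out = 15.827 kJ/mol
  T = 356.6 K: K = (3.092, 0.271), RR gives ψ = 0.260, H_out = 9.919 kJ/mol
  T = 347.1 K: K = (2.790, 0.241), RR gives ψ = 0.190, H_out = 6.537 kJ/mol
  T = 351.9 K: K = (2.941, 0.256), RR gives ψ = 0.227, H_out = 8.294 kJ/mol
  T = 349.5 K: K = (2.865, 0.249), RR gives ψ = 0.209, H_out = 7.429 kJ/mol
Linear interpolation between T = 349.5 (H_out = 7.429) and T = 351.9 (H_out = 8.294) on hF = 7.959 gives T ≈ 351.0 K, at which ψ = 0.22.

T = 351.0 K, V/F = 0.22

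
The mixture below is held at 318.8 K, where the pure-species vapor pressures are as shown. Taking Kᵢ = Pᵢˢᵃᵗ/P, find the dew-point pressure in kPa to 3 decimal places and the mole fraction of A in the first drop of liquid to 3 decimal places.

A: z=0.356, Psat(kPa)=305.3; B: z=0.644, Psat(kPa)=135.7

Pdew = 169.152 kPa, x_A = 0.197

At the dew point ψ → 1, so Σzᵢ/Kᵢ = 1 with Kᵢ = Pᵢˢᵃᵗ/P ⇒ 1/P = Σzᵢ/Pᵢˢᵃᵗ.
1/P = 0.356/305.3 + 0.644/135.7 = 0.005912 ⇒ P = 169.152 kPa
xᵢ = zᵢP/Pᵢˢᵃᵗ ⇒ x_A = 0.356·169.152/305.3 = 0.197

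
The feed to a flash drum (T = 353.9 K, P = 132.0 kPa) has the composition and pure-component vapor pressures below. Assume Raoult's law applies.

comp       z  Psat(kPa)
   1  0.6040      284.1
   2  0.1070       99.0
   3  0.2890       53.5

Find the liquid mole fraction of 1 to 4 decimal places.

x_1 = 0.3140

Raoult's law: Kᵢ = Pᵢˢᵃᵗ/P = Pᵢˢᵃᵗ/132.0.
  K_1 = 284.1/132.0 = 2.152273, K_2 = 99.0/132.0 = 0.750000, K_3 = 53.5/132.0 = 0.405303
Rachford–Rice: g(ψ) = Σ zᵢ(Kᵢ−1)/(1+ψ(Kᵢ−1)) = 0.
Feasibility: ΣzᵢKᵢ = 1.4974, Σzᵢ/Kᵢ = 1.1363 — both > 1, two phases present.
Newton iteration, ψ⁰ = 0.36:
  ψ = 0.3600: g = 0.24383, g' = -0.5742 → ψ = 0.7847
  ψ = 0.7847: g = 0.00999, g' = -0.5908 → ψ = 0.8016
  ψ = 0.8016: g = -0.00008, g' = -0.6004 → ψ = 0.8014
Converged at ψ = 0.8014.
Compositions from xᵢ = zᵢ/(1+ψ(Kᵢ−1)), yᵢ = Kᵢxᵢ:
  1: x = 0.3140, y = 0.6758
  2: x = 0.1338, y = 0.1004
  3: x = 0.5522, y = 0.2238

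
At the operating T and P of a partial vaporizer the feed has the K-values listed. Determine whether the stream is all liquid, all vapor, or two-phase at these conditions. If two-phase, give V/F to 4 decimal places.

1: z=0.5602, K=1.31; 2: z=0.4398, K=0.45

all liquid

ΣzᵢKᵢ = 0.9318; Σzᵢ/Kᵢ = 1.4050.
Since ΣzᵢKᵢ < 1 the mixture is below its bubble point — single liquid phase.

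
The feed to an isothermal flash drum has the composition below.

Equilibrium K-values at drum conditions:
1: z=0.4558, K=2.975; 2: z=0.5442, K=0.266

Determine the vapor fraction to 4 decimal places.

Binary case is linear: z₁(K₁−1)(1+ψ(K₂−1)) + z₂(K₂−1)(1+ψ(K₁−1)) = 0
⇒ ψ = [z₁(K₁−1)+z₂(K₂−1)] / [−(K₁−1)(K₂−1)] = 0.50076/1.44965 = 0.3454

ψ = 0.3454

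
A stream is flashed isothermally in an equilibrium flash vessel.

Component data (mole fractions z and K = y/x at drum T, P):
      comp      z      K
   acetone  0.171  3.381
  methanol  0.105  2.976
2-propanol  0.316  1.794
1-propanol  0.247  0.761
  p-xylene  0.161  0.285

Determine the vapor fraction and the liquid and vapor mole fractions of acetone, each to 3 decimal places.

ψ = 0.843, x_acetone = 0.057, y_acetone = 0.192

Material balance + equilibrium reduce to Σ zᵢ(Kᵢ−1)/(1+ψ(Kᵢ−1)) = 0.
Feasibility: ΣzᵢKᵢ = 1.691, Σzᵢ/Kᵢ = 1.151 — both > 1, two phases present.
Newton iteration, ψ⁰ = 0.65:
  ψ = 0.650: g = 0.1312, g' = -0.622 → ψ = 0.861
  ψ = 0.861: g = -0.0145, g' = -0.810 → ψ = 0.843
Converged at ψ = 0.843.
Compositions from xᵢ = zᵢ/(1+ψ(Kᵢ−1)), yᵢ = Kᵢxᵢ:
  acetone: x = 0.057, y = 0.192
  methanol: x = 0.039, y = 0.117
  2-propanol: x = 0.189, y = 0.340
  1-propanol: x = 0.309, y = 0.235
  p-xylene: x = 0.405, y = 0.115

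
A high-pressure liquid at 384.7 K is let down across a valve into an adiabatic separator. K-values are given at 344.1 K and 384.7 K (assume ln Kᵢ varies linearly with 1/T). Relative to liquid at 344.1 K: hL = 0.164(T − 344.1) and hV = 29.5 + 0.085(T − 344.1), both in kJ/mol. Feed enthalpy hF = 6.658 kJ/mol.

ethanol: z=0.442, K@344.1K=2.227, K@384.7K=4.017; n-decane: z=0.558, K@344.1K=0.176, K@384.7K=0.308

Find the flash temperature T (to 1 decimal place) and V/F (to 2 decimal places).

Adiabatic flash: solve Rachford–Rice at each trial T, then check hF = ψ·hV(T) + (1−ψ)·hL(T).
  T = 344.1 K: K = (2.227, 0.176), RR gives ψ = 0.082, H_out = 2.408 kJ/mol
  T = 384.7 K: K = (4.017, 0.308), RR gives ψ = 0.454, H_out = 18.589 kJ/mol
  T = 364.4 K: K = (3.041, 0.236), RR gives ψ = 0.305, H_out = 11.850 kJ/mol
  T = 354.2 K: K = (2.612, 0.205), RR gives ψ = 0.210, H_out = 7.672 kJ/mol
  T = 349.1 K: K = (2.413, 0.190), RR gives ψ = 0.151, H_out = 5.203 kJ/mol
  T = 351.6 K: K = (2.509, 0.197), RR gives ψ = 0.181, H_out = 6.454 kJ/mol
  T = 352.9 K: K = (2.560, 0.201), RR gives ψ = 0.195, H_out = 7.073 kJ/mol
Linear interpolation between T = 351.6 (H_out = 6.454) and T = 352.9 (H_out = 7.073) on hF = 6.658 gives T ≈ 352.0 K, at which ψ = 0.19.

T = 352.0 K, V/F = 0.19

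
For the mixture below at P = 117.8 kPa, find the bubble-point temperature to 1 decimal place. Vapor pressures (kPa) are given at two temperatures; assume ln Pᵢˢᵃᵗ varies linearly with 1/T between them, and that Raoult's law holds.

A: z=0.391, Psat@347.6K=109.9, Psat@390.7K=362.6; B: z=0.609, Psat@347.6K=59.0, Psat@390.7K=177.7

Bubble-point temperature: ΣzᵢPᵢˢᵃᵗ(T) = P. Interpolate ln Pᵢˢᵃᵗ = aᵢ + bᵢ/T.
  T = 347.6 K: ΣzᵢPᵢˢᵃᵗ = 78.90 kPa
  T = 390.7 K: ΣzᵢPᵢˢᵃᵗ = 250.00 kPa
  T = 369.1 K: ΣzᵢPᵢˢᵃᵗ = 145.02 kPa
  T = 358.4 K: ΣzᵢPᵢˢᵃᵗ = 108.10 kPa
  T = 363.8 K: ΣzᵢPᵢˢᵃᵗ = 125.65 kPa
  T = 361.1 K: ΣzᵢPᵢˢᵃᵗ = 116.61 kPa
Interpolating between 361.1 K and 363.8 K gives T ≈ 361.5 K.

T = 361.5 K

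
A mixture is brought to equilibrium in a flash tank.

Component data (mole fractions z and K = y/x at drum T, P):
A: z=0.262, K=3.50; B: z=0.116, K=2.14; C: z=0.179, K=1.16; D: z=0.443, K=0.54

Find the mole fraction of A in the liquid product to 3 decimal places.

Newton–Raphson from β = 0.5:
  β = 0.500: g = 0.1372, g' = -0.547 → β = 0.751
  β = 0.751: g = 0.0131, g' = -0.464 → β = 0.779
Converged at β = 0.779.
Compositions from xᵢ = zᵢ/(1+β(Kᵢ−1)), yᵢ = Kᵢxᵢ:
  A: x = 0.089, y = 0.311
  B: x = 0.061, y = 0.131
  C: x = 0.159, y = 0.185
  D: x = 0.691, y = 0.373

x_A = 0.089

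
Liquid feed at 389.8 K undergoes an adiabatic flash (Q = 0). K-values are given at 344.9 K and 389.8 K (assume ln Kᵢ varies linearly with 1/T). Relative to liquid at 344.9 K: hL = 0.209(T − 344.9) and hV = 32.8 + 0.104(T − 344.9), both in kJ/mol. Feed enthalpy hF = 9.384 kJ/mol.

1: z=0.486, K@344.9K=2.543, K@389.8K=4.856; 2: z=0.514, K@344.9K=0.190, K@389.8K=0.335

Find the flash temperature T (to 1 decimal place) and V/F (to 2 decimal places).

Adiabatic flash: solve Rachford–Rice at each trial T, then check hF = ψ·hV(T) + (1−ψ)·hL(T).
  T = 344.9 K: K = (2.543, 0.190), RR gives ψ = 0.267, H_out = 8.754 kJ/mol
  T = 389.8 K: K = (4.856, 0.335), RR gives ψ = 0.598, H_out = 26.166 kJ/mol
  T = 367.4 K: K = (3.587, 0.257), RR gives ψ = 0.455, H_out = 18.560 kJ/mol
  T = 356.1 K: K = (3.034, 0.222), RR gives ψ = 0.372, H_out = 14.101 kJ/mol
  T = 350.5 K: K = (2.782, 0.206), RR gives ψ = 0.323, H_out = 11.583 kJ/mol
  T = 347.7 K: K = (2.661, 0.198), RR gives ψ = 0.296, H_out = 10.214 kJ/mol
  T = 346.3 K: K = (2.601, 0.194), RR gives ψ = 0.282, H_out = 9.497 kJ/mol
Linear interpolation between T = 344.9 (H_out = 8.754) and T = 346.3 (H_out = 9.497) on hF = 9.384 gives T ≈ 346.1 K, at which ψ = 0.28.

T = 346.1 K, V/F = 0.28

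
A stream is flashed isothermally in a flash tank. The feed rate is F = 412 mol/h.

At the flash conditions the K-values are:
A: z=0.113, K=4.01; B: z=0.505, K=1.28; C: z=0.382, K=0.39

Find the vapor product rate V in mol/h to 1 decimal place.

Let ψ = V/F and solve Σ zᵢ(Kᵢ−1)/(1+ψ(Kᵢ−1)) = 0.
Check two-phase: ΣzᵢKᵢ = 1.249 > 1 and Σzᵢ/Kᵢ = 1.402 > 1, so g(0) = 0.249 > 0 and g(1) = -0.402 < 0.
Newton–Raphson from ψ = 0.5:
  ψ = 0.500: g = -0.0755, g' = -0.488 → ψ = 0.345
  ψ = 0.345: g = 0.0005, g' = -0.507 → ψ = 0.346
Converged at ψ = 0.346.
Then V = ψ·F = 0.3463·412 = 142.7 mol/h and L = F − V = 269.3 mol/h.

V = 142.7 mol/h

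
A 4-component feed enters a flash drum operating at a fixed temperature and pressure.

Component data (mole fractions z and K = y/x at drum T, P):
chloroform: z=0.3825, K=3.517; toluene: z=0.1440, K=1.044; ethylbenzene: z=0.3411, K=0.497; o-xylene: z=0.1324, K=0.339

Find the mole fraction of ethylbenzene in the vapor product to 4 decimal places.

y_ethylbenzene = 0.2425

Material balance + equilibrium reduce to Σ zᵢ(Kᵢ−1)/(1+ψ(Kᵢ−1)) = 0.
g(0) = ΣzᵢKᵢ − 1 = 0.7100 and g(1) = 1 − Σzᵢ/Kᵢ = -0.3236, so a root lies in (0, 1).
Iterate (Newton) starting at ψ = 0.5:
  ψ = 0.5000: g = 0.07254, g' = -0.7584 → ψ = 0.5956
  ψ = 0.5956: g = 0.00208, g' = -0.7215 → ψ = 0.5985
Converged at ψ = 0.5985.
Compositions from xᵢ = zᵢ/(1+ψ(Kᵢ−1)), yᵢ = Kᵢxᵢ:
  chloroform: x = 0.1526, y = 0.5367
  toluene: x = 0.1403, y = 0.1465
  ethylbenzene: x = 0.4880, y = 0.2425
  o-xylene: x = 0.2191, y = 0.0743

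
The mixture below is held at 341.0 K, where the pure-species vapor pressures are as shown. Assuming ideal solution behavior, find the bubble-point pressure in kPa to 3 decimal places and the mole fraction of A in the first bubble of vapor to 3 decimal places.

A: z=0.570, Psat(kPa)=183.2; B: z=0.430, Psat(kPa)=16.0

Pbub = 111.304 kPa, y_A = 0.938

At the bubble point ψ → 0, so ΣzᵢKᵢ = 1 with Kᵢ = Pᵢˢᵃᵗ/P ⇒ P = ΣzᵢPᵢˢᵃᵗ.
P = 0.570·183.2 + 0.430·16.0 = 111.304 kPa
yᵢ = zᵢPᵢˢᵃᵗ/P ⇒ y_A = 0.570·183.2/111.304 = 0.938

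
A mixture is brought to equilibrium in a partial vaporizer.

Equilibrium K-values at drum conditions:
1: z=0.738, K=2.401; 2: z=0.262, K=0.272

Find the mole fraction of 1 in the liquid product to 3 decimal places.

x_1 = 0.342

Material balance + equilibrium reduce to Σ zᵢ(Kᵢ−1)/(1+ψ(Kᵢ−1)) = 0.
Check two-phase: ΣzᵢKᵢ = 1.843 > 1 and Σzᵢ/Kᵢ = 1.271 > 1, so g(0) = 0.843 > 0 and g(1) = -0.271 < 0.
Iterate (Newton) starting at ψ = 0.57:
  ψ = 0.570: g = 0.2488, g' = -0.853 → ψ = 0.862
  ψ = 0.862: g = -0.0432, g' = -1.297 → ψ = 0.828
  ψ = 0.828: g = -0.0018, g' = -1.191 → ψ = 0.827
Converged at ψ = 0.827.
Compositions from xᵢ = zᵢ/(1+ψ(Kᵢ−1)), yᵢ = Kᵢxᵢ:
  1: x = 0.342, y = 0.821
  2: x = 0.658, y = 0.179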